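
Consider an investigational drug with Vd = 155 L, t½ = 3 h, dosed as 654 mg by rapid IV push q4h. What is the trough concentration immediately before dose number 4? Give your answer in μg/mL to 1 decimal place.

f = (1/2)^(τ/t½) = (1/2)^(4/3) ≈ 0.3969.
C₀ = D/Vd = 654/155 ≈ 4.219 μg/mL.
Before the 4th dose, 3 doses have been given. Superposition: Cmin = C₀·(f + f² + … + f^3).
≈ 4.219 × (0.3969 + 0.1575 + 0.0625) ≈ 4.219 × 0.6169 ≈ 2.603 μg/mL.

2.6 μg/mL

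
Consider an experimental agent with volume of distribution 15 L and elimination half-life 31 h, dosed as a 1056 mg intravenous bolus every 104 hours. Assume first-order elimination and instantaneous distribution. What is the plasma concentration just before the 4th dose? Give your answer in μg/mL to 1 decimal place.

f = (1/2)^(τ/t½) = (1/2)^(104/31) ≈ 0.0977.
C₀ = D/Vd = 1056/15 ≈ 70.400 μg/mL.
Before the 4th dose, 3 doses have been given. Superposition: Cmin = C₀·(f + f² + … + f^3).
≈ 70.400 × (0.0977 + 0.0095 + 0.0009) ≈ 70.400 × 0.1081 ≈ 7.610 μg/mL.

7.6 μg/mL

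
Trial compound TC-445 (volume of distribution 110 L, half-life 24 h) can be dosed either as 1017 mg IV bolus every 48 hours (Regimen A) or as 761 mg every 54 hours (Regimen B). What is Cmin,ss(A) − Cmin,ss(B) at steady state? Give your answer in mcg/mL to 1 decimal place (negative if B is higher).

Regimen A: f = (1/2)^(48/24) ≈ 0.2500; Cmin,ss = (1017/110)·f/(1−f) ≈ 3.082 mcg/mL.
Regimen B: f = (1/2)^(54/24) ≈ 0.2102; Cmin,ss = (761/110)·f/(1−f) ≈ 1.841 mcg/mL.
Difference ≈ 3.082 − 1.841 ≈ 1.241 mcg/mL.

1.2 mcg/mL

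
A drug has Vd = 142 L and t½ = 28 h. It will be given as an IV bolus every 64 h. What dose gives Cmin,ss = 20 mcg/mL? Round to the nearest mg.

11008 mg

τ/t½ = 64/28 ≈ 2.2857, so f = (1/2)^(64/28) ≈ 0.205084.
Cmin,ss = (D/Vd)·f/(1−f), so D = Cmin,ss·Vd·(1−f)/f.
D = 20 × 142 × (1−f)/f ≈ 20 × 142 × 3.87605 ≈ 11007.98 mg.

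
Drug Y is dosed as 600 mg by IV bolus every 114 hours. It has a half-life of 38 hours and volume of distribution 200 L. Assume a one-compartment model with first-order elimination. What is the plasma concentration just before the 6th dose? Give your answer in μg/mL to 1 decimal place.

f = (1/2)^(τ/t½) = (1/2)^(114/38) ≈ 0.1250.
C₀ = D/Vd = 600/200 ≈ 3.000 μg/mL.
Before the 6th dose, 5 doses have been given. Superposition: Cmin = C₀·(f + f² + … + f^5).
≈ 3.000 × (0.1250 + 0.0156 + 0.0020 + 0.0002 + 0.0000) ≈ 3.000 × 0.1428 ≈ 0.428 μg/mL.

0.4 μg/mL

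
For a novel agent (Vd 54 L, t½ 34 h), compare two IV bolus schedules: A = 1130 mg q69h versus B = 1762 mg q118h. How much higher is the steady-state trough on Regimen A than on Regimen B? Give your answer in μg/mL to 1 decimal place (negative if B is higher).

3.6 μg/mL

Regimen A: f = (1/2)^(69/34) ≈ 0.2450; Cmin,ss = (1130/54)·f/(1−f) ≈ 6.791 μg/mL.
Regimen B: f = (1/2)^(118/34) ≈ 0.0902; Cmin,ss = (1762/54)·f/(1−f) ≈ 3.235 μg/mL.
Difference ≈ 6.791 − 3.235 ≈ 3.556 μg/mL.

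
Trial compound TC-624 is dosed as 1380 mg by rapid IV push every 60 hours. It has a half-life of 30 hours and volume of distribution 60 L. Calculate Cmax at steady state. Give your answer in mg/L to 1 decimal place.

The dosing interval is 2 half-lives, so f = 2^(−2) = 0.25.
Accumulation ratio R = 1/(1 − f) = 1/0.75 = 4/3.
Single-dose peak C₀ = D/Vd = 1380/60 = 23 mg/L.
Steady-state peak Cmax,ss = C₀·R = 23 × 4/3 ≈ 30.667 mg/L.

30.7 mg/L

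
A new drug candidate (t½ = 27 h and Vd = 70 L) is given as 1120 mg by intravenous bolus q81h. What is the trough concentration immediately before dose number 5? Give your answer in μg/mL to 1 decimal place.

f = (1/2)^(τ/t½) = (1/2)^(81/27) ≈ 0.1250.
C₀ = D/Vd = 1120/70 ≈ 16.000 μg/mL.
Before the 5th dose, 4 doses have been given. Superposition: Cmin = C₀·(f + f² + … + f^4).
≈ 16.000 × (0.1250 + 0.0156 + 0.0020 + 0.0002) ≈ 16.000 × 0.1428 ≈ 2.285 μg/mL.

2.3 μg/mL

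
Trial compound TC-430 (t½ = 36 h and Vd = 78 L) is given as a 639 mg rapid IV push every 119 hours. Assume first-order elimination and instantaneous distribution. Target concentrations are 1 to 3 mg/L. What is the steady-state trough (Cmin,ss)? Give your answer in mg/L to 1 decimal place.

Over one 119-h interval, 119/36 ≈ 3.3056 half-lives elapse, leaving f ≈ 0.1011 of each dose.
Each bolus raises the concentration by D/Vd = 639/78 ≈ 8.192 mg/L.
Steady-state trough Cmin,ss = C₀·f/(1−f) ≈ 8.192 × 0.1011/0.8989 ≈ 0.921 mg/L.
Trough 0.9 mg/L vs MEC 1 mg/L: subtherapeutic.

0.9 mg/L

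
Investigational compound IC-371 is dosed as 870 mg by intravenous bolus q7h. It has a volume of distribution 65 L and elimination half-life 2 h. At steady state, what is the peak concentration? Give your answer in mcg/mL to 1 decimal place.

Over one 7-h interval, 7/2 ≈ 3.5 half-lives elapse, leaving f ≈ 0.0884 of each dose.
Accumulation ratio R = 1/(1 − f) ≈ 1/0.9116 ≈ 1.0970.
Each bolus raises the concentration by D/Vd = 870/65 ≈ 13.385 mcg/mL.
Steady-state peak Cmax,ss = C₀·R ≈ 13.385 × 1.0970 ≈ 14.683 mcg/mL.

14.7 mcg/mL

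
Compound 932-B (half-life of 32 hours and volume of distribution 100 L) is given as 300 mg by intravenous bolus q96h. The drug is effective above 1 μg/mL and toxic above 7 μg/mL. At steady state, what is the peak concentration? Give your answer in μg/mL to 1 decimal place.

3.4 μg/mL

τ = 96 h = 3 half-lives, so f = (1/2)^3 = 0.125.
Accumulation ratio R = 1/(1 − f) = 1/0.875 = 8/7.
Single-dose peak C₀ = D/Vd = 300/100 = 3 μg/mL.
Steady-state peak Cmax,ss = C₀·R = 3 × 8/7 ≈ 3.429 μg/mL.
Peak 3.4 μg/mL vs MTC 7 μg/mL: below toxic threshold.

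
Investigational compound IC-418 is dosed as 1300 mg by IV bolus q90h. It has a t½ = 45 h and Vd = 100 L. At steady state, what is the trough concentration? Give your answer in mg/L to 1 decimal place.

The dosing interval is 2 half-lives, so f = 2^(−2) = 0.25.
At steady state, R = 1/(1 − 0.25) = 4/3.
Single-dose peak C₀ = D/Vd = 1300/100 = 13 mg/L.
Steady-state peak Cmax,ss = C₀·R = 13 × 4/3 ≈ 17.333 mg/L.
Steady-state trough Cmin,ss = Cmax,ss·f ≈ 17.333 × 0.25 ≈ 4.333 mg/L.

4.3 mg/L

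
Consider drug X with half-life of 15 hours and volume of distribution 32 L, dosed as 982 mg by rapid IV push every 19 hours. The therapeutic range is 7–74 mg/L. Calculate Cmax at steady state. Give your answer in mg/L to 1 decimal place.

k = ln2/t½ = ln2/15 ≈ 0.046210 h⁻¹; fraction remaining f = e^(−kτ) = e^(−0.046210×19) ≈ 0.4156.
Accumulation ratio R = 1/(1 − f) ≈ 1/0.5844 ≈ 1.7112.
Each bolus raises the concentration by D/Vd = 982/32 ≈ 30.688 mg/L.
Steady-state peak Cmax,ss = C₀·R ≈ 30.688 × 1.7112 ≈ 52.513 mg/L.
Peak 52.5 mg/L vs MTC 74 mg/L: below toxic threshold.

52.5 mg/L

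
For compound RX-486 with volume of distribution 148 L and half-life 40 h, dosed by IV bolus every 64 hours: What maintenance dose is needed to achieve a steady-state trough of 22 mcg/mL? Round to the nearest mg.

6614 mg

τ/t½ = 64/40 ≈ 1.6, so f = (1/2)^(64/40) ≈ 0.329877.
Cmin,ss = (D/Vd)·f/(1−f), so D = Cmin,ss·Vd·(1−f)/f.
D = 22 × 148 × (1−f)/f ≈ 22 × 148 × 2.03143 ≈ 6614.34 mg.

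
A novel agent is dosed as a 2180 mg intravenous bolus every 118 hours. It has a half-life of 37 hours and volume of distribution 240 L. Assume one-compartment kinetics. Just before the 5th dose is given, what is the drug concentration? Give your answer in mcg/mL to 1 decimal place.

f = (1/2)^(τ/t½) = (1/2)^(118/37) ≈ 0.1096.
C₀ = D/Vd = 2180/240 ≈ 9.083 mcg/mL.
Before the 5th dose, 4 doses have been given. Superposition: Cmin = C₀·(f + f² + … + f^4).
≈ 9.083 × (0.1096 + 0.0120 + 0.0013 + 0.0001) ≈ 9.083 × 0.1230 ≈ 1.117 mcg/mL.

1.1 mcg/mL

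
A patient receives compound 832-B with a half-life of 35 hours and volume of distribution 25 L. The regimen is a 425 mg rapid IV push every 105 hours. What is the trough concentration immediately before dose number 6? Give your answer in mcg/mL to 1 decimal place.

f = (1/2)^(τ/t½) = (1/2)^(105/35) ≈ 0.1250.
C₀ = D/Vd = 425/25 ≈ 17.000 mcg/mL.
Before the 6th dose, 5 doses have been given. Superposition: Cmin = C₀·(f + f² + … + f^5).
≈ 17.000 × (0.1250 + 0.0156 + 0.0020 + 0.0002 + 0.0000) ≈ 17.000 × 0.1428 ≈ 2.428 mcg/mL.

2.4 mcg/mL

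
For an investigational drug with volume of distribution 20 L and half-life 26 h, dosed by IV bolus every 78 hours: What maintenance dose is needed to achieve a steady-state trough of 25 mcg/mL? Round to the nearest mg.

3500 mg

τ/t½ = 78/26 ≈ 3, so f = (1/2)^(78/26) ≈ 0.125000.
Cmin,ss = (D/Vd)·f/(1−f), so D = Cmin,ss·Vd·(1−f)/f.
D = 25 × 20 × (1−f)/f ≈ 25 × 20 × 7.00000 ≈ 3500.00 mg.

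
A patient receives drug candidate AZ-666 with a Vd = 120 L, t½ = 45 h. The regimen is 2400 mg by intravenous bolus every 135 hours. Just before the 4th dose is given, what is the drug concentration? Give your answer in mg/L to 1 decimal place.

f = (1/2)^(τ/t½) = (1/2)^(135/45) ≈ 0.1250.
C₀ = D/Vd = 2400/120 ≈ 20.000 mg/L.
Before the 4th dose, 3 doses have been given. Superposition: Cmin = C₀·(f + f² + … + f^3).
≈ 20.000 × (0.1250 + 0.0156 + 0.0020) ≈ 20.000 × 0.1426 ≈ 2.852 mg/L.

2.9 mg/L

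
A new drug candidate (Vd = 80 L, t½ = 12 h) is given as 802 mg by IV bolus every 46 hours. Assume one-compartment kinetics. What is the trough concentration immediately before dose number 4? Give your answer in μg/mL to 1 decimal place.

0.8 μg/mL

f = (1/2)^(τ/t½) = (1/2)^(46/12) ≈ 0.0702.
C₀ = D/Vd = 802/80 ≈ 10.025 μg/mL.
Before the 4th dose, 3 doses have been given. Superposition: Cmin = C₀·(f + f² + … + f^3).
≈ 10.025 × (0.0702 + 0.0049 + 0.0003) ≈ 10.025 × 0.0754 ≈ 0.756 μg/mL.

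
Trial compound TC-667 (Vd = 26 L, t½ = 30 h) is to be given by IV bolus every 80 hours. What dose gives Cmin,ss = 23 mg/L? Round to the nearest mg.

3199 mg

τ/t½ = 80/30 ≈ 2.6667, so f = (1/2)^(80/30) ≈ 0.157490.
Cmin,ss = (D/Vd)·f/(1−f), so D = Cmin,ss·Vd·(1−f)/f.
D = 23 × 26 × (1−f)/f ≈ 23 × 26 × 5.34961 ≈ 3199.07 mg.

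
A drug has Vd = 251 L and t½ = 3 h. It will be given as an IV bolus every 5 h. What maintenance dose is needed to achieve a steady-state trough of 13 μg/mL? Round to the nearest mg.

τ/t½ = 5/3 ≈ 1.6667, so f = (1/2)^(5/3) ≈ 0.314980.
Cmin,ss = (D/Vd)·f/(1−f), so D = Cmin,ss·Vd·(1−f)/f.
D = 13 × 251 × (1−f)/f ≈ 13 × 251 × 2.17480 ≈ 7096.37 mg.

7096 mg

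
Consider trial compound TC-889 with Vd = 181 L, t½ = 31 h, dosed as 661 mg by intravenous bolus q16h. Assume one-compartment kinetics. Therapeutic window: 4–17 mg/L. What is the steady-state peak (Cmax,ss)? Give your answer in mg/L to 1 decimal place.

k = ln2/t½ = ln2/31 ≈ 0.022360 h⁻¹; fraction remaining f = e^(−kτ) = e^(−0.022360×16) ≈ 0.6992.
At steady state, accumulation factor R = 1/(1 − e^(−kτ)) ≈ 3.3245.
Single-dose peak C₀ = D/Vd = 661/181 ≈ 3.652 mg/L.
Steady-state peak Cmax,ss = C₀·R ≈ 3.652 × 3.3245 ≈ 12.141 mg/L.
Peak 12.1 mg/L vs MTC 17 mg/L: below toxic threshold.

12.1 mg/L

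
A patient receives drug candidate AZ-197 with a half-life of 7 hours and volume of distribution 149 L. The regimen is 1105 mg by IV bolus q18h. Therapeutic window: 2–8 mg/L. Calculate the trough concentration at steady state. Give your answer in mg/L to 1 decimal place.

1.5 mg/L

k = ln2/t½ = ln2/7 ≈ 0.099021 h⁻¹; fraction remaining f = e^(−kτ) = e^(−0.099021×18) ≈ 0.1682.
Accumulation ratio R = 1/(1 − f) ≈ 1/0.8318 ≈ 1.2022.
Single-dose peak C₀ = D/Vd = 1105/149 ≈ 7.416 mg/L.
Steady-state peak Cmax,ss = C₀·R ≈ 7.416 × 1.2022 ≈ 8.916 mg/L.
Steady-state trough Cmin,ss = Cmax,ss·f ≈ 8.916 × 0.1682 ≈ 1.500 mg/L.
Trough 1.5 mg/L vs MEC 2 mg/L: subtherapeutic.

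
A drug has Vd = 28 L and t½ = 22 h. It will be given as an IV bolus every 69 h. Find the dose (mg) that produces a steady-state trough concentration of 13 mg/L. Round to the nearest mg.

τ/t½ = 69/22 ≈ 3.1364, so f = (1/2)^(69/22) ≈ 0.113726.
Cmin,ss = (D/Vd)·f/(1−f), so D = Cmin,ss·Vd·(1−f)/f.
D = 13 × 28 × (1−f)/f ≈ 13 × 28 × 7.79306 ≈ 2836.67 mg.

2837 mg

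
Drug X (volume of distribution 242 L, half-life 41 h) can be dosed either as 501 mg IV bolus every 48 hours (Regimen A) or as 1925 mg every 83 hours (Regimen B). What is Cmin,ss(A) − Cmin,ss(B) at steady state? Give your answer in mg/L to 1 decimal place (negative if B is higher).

-0.9 mg/L

Regimen A: f = (1/2)^(48/41) ≈ 0.4442; Cmin,ss = (501/242)·f/(1−f) ≈ 1.655 mg/L.
Regimen B: f = (1/2)^(83/41) ≈ 0.2458; Cmin,ss = (1925/242)·f/(1−f) ≈ 2.592 mg/L.
Difference ≈ 1.655 − 2.592 ≈ -0.937 mg/L.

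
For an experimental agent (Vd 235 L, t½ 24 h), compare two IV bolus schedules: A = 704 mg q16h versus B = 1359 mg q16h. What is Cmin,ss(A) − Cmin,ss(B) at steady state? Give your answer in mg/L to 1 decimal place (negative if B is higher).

-4.7 mg/L

Regimen A: f = (1/2)^(16/24) ≈ 0.6300; Cmin,ss = (704/235)·f/(1−f) ≈ 5.101 mg/L.
Regimen B: f = (1/2)^(16/24) ≈ 0.6300; Cmin,ss = (1359/235)·f/(1−f) ≈ 9.847 mg/L.
Difference ≈ 5.101 − 9.847 ≈ -4.746 mg/L.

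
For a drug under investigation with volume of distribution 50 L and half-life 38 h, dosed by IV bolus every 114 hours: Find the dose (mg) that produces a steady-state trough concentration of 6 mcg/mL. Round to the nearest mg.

τ/t½ = 114/38 ≈ 3, so f = (1/2)^(114/38) ≈ 0.125000.
Cmin,ss = (D/Vd)·f/(1−f), so D = Cmin,ss·Vd·(1−f)/f.
D = 6 × 50 × (1−f)/f ≈ 6 × 50 × 7.00000 ≈ 2100.00 mg.

2100 mg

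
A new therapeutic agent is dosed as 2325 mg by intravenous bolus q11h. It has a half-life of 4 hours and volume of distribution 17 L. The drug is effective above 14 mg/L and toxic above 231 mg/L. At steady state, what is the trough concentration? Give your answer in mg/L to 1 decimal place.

τ/t½ = 11/4 ≈ 2.75, so fraction remaining f = (1/2)^(11/4) ≈ 0.1487.
Accumulation ratio R = 1/(1 − f) ≈ 1/0.8513 ≈ 1.1747.
Single-dose peak C₀ = D/Vd = 2325/17 ≈ 136.765 mg/L.
Cmax,ss = C₀/(1 − f) ≈ 136.765/0.8513 ≈ 160.654 mg/L.
Steady-state trough Cmin,ss = Cmax,ss·f ≈ 160.654 × 0.1487 ≈ 23.889 mg/L.
Trough 23.9 mg/L vs MEC 14 mg/L: adequate.

23.9 mg/L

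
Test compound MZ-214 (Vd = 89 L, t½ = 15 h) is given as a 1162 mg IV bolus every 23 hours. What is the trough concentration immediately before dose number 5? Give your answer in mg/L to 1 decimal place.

6.8 mg/L

f = (1/2)^(τ/t½) = (1/2)^(23/15) ≈ 0.3455.
C₀ = D/Vd = 1162/89 ≈ 13.056 mg/L.
Before the 5th dose, 4 doses have been given. Superposition: Cmin = C₀·(f + f² + … + f^4).
≈ 13.056 × (0.3455 + 0.1194 + 0.0412 + 0.0142) ≈ 13.056 × 0.5203 ≈ 6.793 mg/L.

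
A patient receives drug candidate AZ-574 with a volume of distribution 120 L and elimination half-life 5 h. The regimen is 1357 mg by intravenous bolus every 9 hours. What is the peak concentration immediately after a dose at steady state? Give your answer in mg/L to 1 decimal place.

k = ln2/t½ = ln2/5 ≈ 0.138629 h⁻¹; fraction remaining f = e^(−kτ) = e^(−0.138629×9) ≈ 0.2872.
Accumulation ratio R = 1/(1 − f) ≈ 1/0.7128 ≈ 1.4029.
Each bolus raises the concentration by D/Vd = 1357/120 ≈ 11.308 mg/L.
Steady-state peak Cmax,ss = C₀·R ≈ 11.308 × 1.4029 ≈ 15.864 mg/L.

15.9 mg/L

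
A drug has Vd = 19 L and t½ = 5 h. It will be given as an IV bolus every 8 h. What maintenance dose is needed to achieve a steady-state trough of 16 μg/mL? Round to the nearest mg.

618 mg

τ/t½ = 8/5 ≈ 1.6, so f = (1/2)^(8/5) ≈ 0.329877.
Cmin,ss = (D/Vd)·f/(1−f), so D = Cmin,ss·Vd·(1−f)/f.
D = 16 × 19 × (1−f)/f ≈ 16 × 19 × 2.03143 ≈ 617.55 mg.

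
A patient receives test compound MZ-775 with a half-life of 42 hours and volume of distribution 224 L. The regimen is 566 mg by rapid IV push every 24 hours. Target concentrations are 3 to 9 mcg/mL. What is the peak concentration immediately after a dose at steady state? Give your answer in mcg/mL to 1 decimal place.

7.7 mcg/mL

τ/t½ = 24/42 ≈ 0.57143, so fraction remaining f = (1/2)^(24/42) ≈ 0.6730.
At steady state, accumulation factor R = 1/(1 − e^(−kτ)) ≈ 3.0581.
Each bolus raises the concentration by D/Vd = 566/224 ≈ 2.527 mcg/mL.
Steady-state peak Cmax,ss = C₀·R ≈ 2.527 × 3.0581 ≈ 7.728 mcg/mL.
Peak 7.7 mcg/mL vs MTC 9 mcg/mL: below toxic threshold.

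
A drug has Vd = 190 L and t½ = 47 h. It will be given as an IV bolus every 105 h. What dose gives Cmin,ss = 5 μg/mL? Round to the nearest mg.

τ/t½ = 105/47 ≈ 2.234, so f = (1/2)^(105/47) ≈ 0.212562.
Cmin,ss = (D/Vd)·f/(1−f), so D = Cmin,ss·Vd·(1−f)/f.
D = 5 × 190 × (1−f)/f ≈ 5 × 190 × 3.70451 ≈ 3519.28 mg.

3519 mg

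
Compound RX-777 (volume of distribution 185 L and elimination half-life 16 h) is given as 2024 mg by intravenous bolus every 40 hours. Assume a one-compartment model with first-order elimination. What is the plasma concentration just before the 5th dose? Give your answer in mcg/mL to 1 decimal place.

f = (1/2)^(τ/t½) = (1/2)^(40/16) ≈ 0.1768.
C₀ = D/Vd = 2024/185 ≈ 10.941 mcg/mL.
Before the 5th dose, 4 doses have been given. Superposition: Cmin = C₀·(f + f² + … + f^4).
≈ 10.941 × (0.1768 + 0.0313 + 0.0055 + 0.0010) ≈ 10.941 × 0.2146 ≈ 2.348 mcg/mL.

2.3 mcg/mL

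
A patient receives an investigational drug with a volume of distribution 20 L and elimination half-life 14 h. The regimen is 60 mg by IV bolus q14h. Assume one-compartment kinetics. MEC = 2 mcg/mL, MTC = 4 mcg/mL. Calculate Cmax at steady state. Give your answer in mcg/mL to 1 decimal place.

The dosing interval is 1 half-life, so f = 2^(−1) = 0.5.
At steady state, R = 1/(1 − 0.5) = 2/1.
Single-dose peak C₀ = D/Vd = 60/20 = 3 mcg/mL.
Steady-state peak Cmax,ss = C₀·R = 3 × 2/1 ≈ 6.000 mcg/mL.
Peak 6.0 mcg/mL vs MTC 4 mcg/mL: exceeds toxic threshold.

6.0 mcg/mL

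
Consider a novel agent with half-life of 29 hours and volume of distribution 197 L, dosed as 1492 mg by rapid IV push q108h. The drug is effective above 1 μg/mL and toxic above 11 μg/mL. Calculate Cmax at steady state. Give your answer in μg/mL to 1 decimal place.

Over one 108-h interval, 108/29 ≈ 3.7241 half-lives elapse, leaving f ≈ 0.0757 of each dose.
At steady state, accumulation factor R = 1/(1 − e^(−kτ)) ≈ 1.0819.
Each bolus raises the concentration by D/Vd = 1492/197 ≈ 7.574 μg/mL.
Steady-state peak Cmax,ss = C₀·R ≈ 7.574 × 1.0819 ≈ 8.194 μg/mL.
Peak 8.2 μg/mL vs MTC 11 μg/mL: below toxic threshold.

8.2 μg/mL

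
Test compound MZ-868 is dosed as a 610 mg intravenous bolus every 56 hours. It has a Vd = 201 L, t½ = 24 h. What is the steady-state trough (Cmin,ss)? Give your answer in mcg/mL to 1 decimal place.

τ/t½ = 56/24 ≈ 2.3333, so fraction remaining f = (1/2)^(56/24) ≈ 0.1984.
At steady state, accumulation factor R = 1/(1 − e^(−kτ)) ≈ 1.2475.
Each bolus raises the concentration by D/Vd = 610/201 ≈ 3.035 mcg/mL.
Cmax,ss = C₀/(1 − f) ≈ 3.035/0.8016 ≈ 3.786 mcg/mL.
Steady-state trough Cmin,ss = Cmax,ss·f ≈ 3.786 × 0.1984 ≈ 0.751 mcg/mL.

0.8 mcg/mL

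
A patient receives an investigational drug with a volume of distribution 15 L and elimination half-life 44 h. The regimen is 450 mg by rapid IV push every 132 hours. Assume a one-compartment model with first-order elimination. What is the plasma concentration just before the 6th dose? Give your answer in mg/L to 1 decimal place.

4.3 mg/L

f = (1/2)^(τ/t½) = (1/2)^(132/44) ≈ 0.1250.
C₀ = D/Vd = 450/15 ≈ 30.000 mg/L.
Before the 6th dose, 5 doses have been given. Superposition: Cmin = C₀·(f + f² + … + f^5).
≈ 30.000 × (0.1250 + 0.0156 + 0.0020 + 0.0002 + 0.0000) ≈ 30.000 × 0.1428 ≈ 4.284 mg/L.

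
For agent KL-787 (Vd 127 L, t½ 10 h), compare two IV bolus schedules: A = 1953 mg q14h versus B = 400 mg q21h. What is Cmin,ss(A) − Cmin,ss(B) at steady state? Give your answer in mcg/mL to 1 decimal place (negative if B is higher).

Regimen A: f = (1/2)^(14/10) ≈ 0.3789; Cmin,ss = (1953/127)·f/(1−f) ≈ 9.381 mcg/mL.
Regimen B: f = (1/2)^(21/10) ≈ 0.2333; Cmin,ss = (400/127)·f/(1−f) ≈ 0.958 mcg/mL.
Difference ≈ 9.381 − 0.958 ≈ 8.423 mcg/mL.

8.4 mcg/mL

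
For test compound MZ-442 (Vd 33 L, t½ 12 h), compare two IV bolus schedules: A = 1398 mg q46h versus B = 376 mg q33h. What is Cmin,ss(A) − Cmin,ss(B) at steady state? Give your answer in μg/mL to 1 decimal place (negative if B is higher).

1.2 μg/mL

Regimen A: f = (1/2)^(46/12) ≈ 0.0702; Cmin,ss = (1398/33)·f/(1−f) ≈ 3.198 μg/mL.
Regimen B: f = (1/2)^(33/12) ≈ 0.1487; Cmin,ss = (376/33)·f/(1−f) ≈ 1.990 μg/mL.
Difference ≈ 3.198 − 1.990 ≈ 1.208 μg/mL.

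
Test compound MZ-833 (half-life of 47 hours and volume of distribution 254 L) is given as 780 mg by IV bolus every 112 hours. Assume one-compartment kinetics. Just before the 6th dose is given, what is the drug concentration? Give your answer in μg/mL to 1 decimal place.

f = (1/2)^(τ/t½) = (1/2)^(112/47) ≈ 0.1917.
C₀ = D/Vd = 780/254 ≈ 3.071 μg/mL.
Before the 6th dose, 5 doses have been given. Superposition: Cmin = C₀·(f + f² + … + f^5).
≈ 3.071 × (0.1917 + 0.0367 + 0.0070 + 0.0014 + 0.0003) ≈ 3.071 × 0.2371 ≈ 0.728 μg/mL.

0.7 μg/mL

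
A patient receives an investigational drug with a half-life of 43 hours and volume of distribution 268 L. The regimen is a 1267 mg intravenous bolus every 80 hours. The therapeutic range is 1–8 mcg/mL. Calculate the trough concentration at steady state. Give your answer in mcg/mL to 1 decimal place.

Over one 80-h interval, 80/43 ≈ 1.8605 half-lives elapse, leaving f ≈ 0.2754 of each dose.
Accumulation ratio R = 1/(1 − f) ≈ 1/0.7246 ≈ 1.3801.
Single-dose peak C₀ = D/Vd = 1267/268 ≈ 4.728 mcg/mL.
Steady-state peak Cmax,ss = C₀·R ≈ 4.728 × 1.3801 ≈ 6.525 mcg/mL.
One interval later, Cmin,ss = Cmax,ss·e^(−kτ) ≈ 6.525 × 0.2754 ≈ 1.797 mcg/mL.
Trough 1.8 mcg/mL vs MEC 1 mcg/mL: adequate.

1.8 mcg/mL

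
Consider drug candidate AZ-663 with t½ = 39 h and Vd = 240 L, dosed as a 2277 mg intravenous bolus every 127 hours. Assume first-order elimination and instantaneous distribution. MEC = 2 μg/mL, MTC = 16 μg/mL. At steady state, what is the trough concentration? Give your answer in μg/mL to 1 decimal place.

τ/t½ = 127/39 ≈ 3.2564, so fraction remaining f = (1/2)^(127/39) ≈ 0.1046.
Accumulation ratio R = 1/(1 − f) ≈ 1/0.8954 ≈ 1.1168.
Each bolus raises the concentration by D/Vd = 2277/240 ≈ 9.488 μg/mL.
Cmax,ss = C₀/(1 − f) ≈ 9.488/0.8954 ≈ 10.596 μg/mL.
Steady-state trough Cmin,ss = Cmax,ss·f ≈ 10.596 × 0.1046 ≈ 1.108 μg/mL.
Trough 1.1 μg/mL vs MEC 2 μg/mL: subtherapeutic.

1.1 μg/mL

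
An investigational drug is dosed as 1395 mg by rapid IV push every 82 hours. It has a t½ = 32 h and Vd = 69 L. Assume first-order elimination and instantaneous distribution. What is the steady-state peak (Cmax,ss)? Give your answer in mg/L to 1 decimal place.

24.3 mg/L

k = ln2/t½ = ln2/32 ≈ 0.021661 h⁻¹; fraction remaining f = e^(−kτ) = e^(−0.021661×82) ≈ 0.1693.
At steady state, accumulation factor R = 1/(1 − e^(−kτ)) ≈ 1.2038.
Single-dose peak C₀ = D/Vd = 1395/69 ≈ 20.217 mg/L.
Steady-state peak Cmax,ss = C₀·R ≈ 20.217 × 1.2038 ≈ 24.337 mg/L.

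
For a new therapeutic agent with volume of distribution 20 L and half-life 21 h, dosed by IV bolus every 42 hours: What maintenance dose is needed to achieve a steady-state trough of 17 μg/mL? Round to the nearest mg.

τ/t½ = 42/21 ≈ 2, so f = (1/2)^(42/21) ≈ 0.250000.
Cmin,ss = (D/Vd)·f/(1−f), so D = Cmin,ss·Vd·(1−f)/f.
D = 17 × 20 × (1−f)/f ≈ 17 × 20 × 3.00000 ≈ 1020.00 mg.

1020 mg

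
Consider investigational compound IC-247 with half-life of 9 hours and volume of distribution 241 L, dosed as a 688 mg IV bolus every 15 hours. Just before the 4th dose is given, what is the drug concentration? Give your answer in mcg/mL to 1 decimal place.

1.3 mcg/mL

f = (1/2)^(τ/t½) = (1/2)^(15/9) ≈ 0.3150.
C₀ = D/Vd = 688/241 ≈ 2.855 mcg/mL.
Before the 4th dose, 3 doses have been given. Superposition: Cmin = C₀·(f + f² + … + f^3).
≈ 2.855 × (0.3150 + 0.0992 + 0.0313) ≈ 2.855 × 0.4455 ≈ 1.272 mcg/mL.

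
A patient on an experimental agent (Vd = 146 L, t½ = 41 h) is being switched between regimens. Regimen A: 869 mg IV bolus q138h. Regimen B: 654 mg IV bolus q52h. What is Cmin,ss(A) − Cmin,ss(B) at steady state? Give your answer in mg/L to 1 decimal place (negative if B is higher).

Regimen A: f = (1/2)^(138/41) ≈ 0.0970; Cmin,ss = (869/146)·f/(1−f) ≈ 0.639 mg/L.
Regimen B: f = (1/2)^(52/41) ≈ 0.4152; Cmin,ss = (654/146)·f/(1−f) ≈ 3.180 mg/L.
Difference ≈ 0.639 − 3.180 ≈ -2.541 mg/L.

-2.5 mg/L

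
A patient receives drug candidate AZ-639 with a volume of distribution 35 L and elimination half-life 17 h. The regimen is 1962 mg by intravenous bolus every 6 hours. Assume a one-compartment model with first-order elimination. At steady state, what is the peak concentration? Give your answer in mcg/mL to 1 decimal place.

258.3 mcg/mL

τ/t½ = 6/17 ≈ 0.35294, so fraction remaining f = (1/2)^(6/17) ≈ 0.7830.
Accumulation ratio R = 1/(1 − f) ≈ 1/0.2170 ≈ 4.6083.
Each bolus raises the concentration by D/Vd = 1962/35 ≈ 56.057 mcg/mL.
Cmax,ss = C₀/(1 − f) ≈ 56.057/0.2170 ≈ 258.327 mcg/mL.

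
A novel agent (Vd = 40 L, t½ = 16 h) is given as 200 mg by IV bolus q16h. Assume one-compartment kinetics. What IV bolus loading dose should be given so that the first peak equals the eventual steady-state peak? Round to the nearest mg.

f = (1/2)^(16/16) ≈ 0.500000; accumulation ratio R = 1/(1−f) ≈ 2.00000.
Loading dose to hit Cmax,ss on first dose: D_load = D_maint·R ≈ 200 × 2.00000 ≈ 400.00 mg.

400 mg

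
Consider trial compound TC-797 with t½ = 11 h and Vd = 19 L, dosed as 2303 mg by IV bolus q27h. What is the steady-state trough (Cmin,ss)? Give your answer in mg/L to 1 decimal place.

27.0 mg/L

Over one 27-h interval, 27/11 ≈ 2.4545 half-lives elapse, leaving f ≈ 0.1824 of each dose.
Accumulation ratio R = 1/(1 − f) ≈ 1/0.8176 ≈ 1.2231.
Single-dose peak C₀ = D/Vd = 2303/19 ≈ 121.211 mg/L.
Steady-state peak Cmax,ss = C₀·R ≈ 121.211 × 1.2231 ≈ 148.253 mg/L.
One interval later, Cmin,ss = Cmax,ss·e^(−kτ) ≈ 148.253 × 0.1824 ≈ 27.041 mg/L.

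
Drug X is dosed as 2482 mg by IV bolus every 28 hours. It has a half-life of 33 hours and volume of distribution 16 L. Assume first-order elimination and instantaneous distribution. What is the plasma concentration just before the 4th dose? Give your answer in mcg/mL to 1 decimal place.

160.6 mcg/mL

f = (1/2)^(τ/t½) = (1/2)^(28/33) ≈ 0.5554.
C₀ = D/Vd = 2482/16 ≈ 155.125 mcg/mL.
Before the 4th dose, 3 doses have been given. Superposition: Cmin = C₀·(f + f² + … + f^3).
≈ 155.125 × (0.5554 + 0.3085 + 0.1713) ≈ 155.125 × 1.0352 ≈ 160.585 mcg/mL.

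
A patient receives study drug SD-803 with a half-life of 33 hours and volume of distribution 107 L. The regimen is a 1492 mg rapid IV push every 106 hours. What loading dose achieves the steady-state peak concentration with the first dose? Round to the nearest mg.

f = (1/2)^(106/33) ≈ 0.107908; accumulation ratio R = 1/(1−f) ≈ 1.12096.
Loading dose to hit Cmax,ss on first dose: D_load = D_maint·R ≈ 1492 × 1.12096 ≈ 1672.47 mg.

1672 mg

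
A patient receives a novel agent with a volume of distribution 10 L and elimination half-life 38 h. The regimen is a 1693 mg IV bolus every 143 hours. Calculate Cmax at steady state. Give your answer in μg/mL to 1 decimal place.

Over one 143-h interval, 143/38 ≈ 3.7632 half-lives elapse, leaving f ≈ 0.0737 of each dose.
At steady state, accumulation factor R = 1/(1 − e^(−kτ)) ≈ 1.0796.
Each bolus raises the concentration by D/Vd = 1693/10 ≈ 169.300 μg/mL.
Steady-state peak Cmax,ss = C₀·R ≈ 169.300 × 1.0796 ≈ 182.776 μg/mL.

182.8 μg/mL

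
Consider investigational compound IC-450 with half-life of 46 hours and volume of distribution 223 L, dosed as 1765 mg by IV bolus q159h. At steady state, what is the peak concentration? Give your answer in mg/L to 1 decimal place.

k = ln2/t½ = ln2/46 ≈ 0.015068 h⁻¹; fraction remaining f = e^(−kτ) = e^(−0.015068×159) ≈ 0.0911.
At steady state, accumulation factor R = 1/(1 − e^(−kτ)) ≈ 1.1002.
Each bolus raises the concentration by D/Vd = 1765/223 ≈ 7.915 mg/L.
Cmax,ss = C₀/(1 − f) ≈ 7.915/0.9089 ≈ 8.708 mg/L.

8.7 mg/L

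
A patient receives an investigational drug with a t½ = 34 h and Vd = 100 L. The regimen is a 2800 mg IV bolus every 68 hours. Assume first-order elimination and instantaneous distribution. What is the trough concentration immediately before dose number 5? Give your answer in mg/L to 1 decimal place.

9.3 mg/L

f = (1/2)^(τ/t½) = (1/2)^(68/34) ≈ 0.2500.
C₀ = D/Vd = 2800/100 ≈ 28.000 mg/L.
Before the 5th dose, 4 doses have been given. Superposition: Cmin = C₀·(f + f² + … + f^4).
≈ 28.000 × (0.2500 + 0.0625 + 0.0156 + 0.0039) ≈ 28.000 × 0.3320 ≈ 9.296 mg/L.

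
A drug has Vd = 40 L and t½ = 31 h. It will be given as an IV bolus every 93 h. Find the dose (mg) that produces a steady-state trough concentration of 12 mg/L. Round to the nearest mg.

τ/t½ = 93/31 ≈ 3, so f = (1/2)^(93/31) ≈ 0.125000.
Cmin,ss = (D/Vd)·f/(1−f), so D = Cmin,ss·Vd·(1−f)/f.
D = 12 × 40 × (1−f)/f ≈ 12 × 40 × 7.00000 ≈ 3360.00 mg.

3360 mg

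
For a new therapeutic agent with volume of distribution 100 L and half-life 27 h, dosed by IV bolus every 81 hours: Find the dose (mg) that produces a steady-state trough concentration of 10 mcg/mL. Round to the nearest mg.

τ/t½ = 81/27 ≈ 3, so f = (1/2)^(81/27) ≈ 0.125000.
Cmin,ss = (D/Vd)·f/(1−f), so D = Cmin,ss·Vd·(1−f)/f.
D = 10 × 100 × (1−f)/f ≈ 10 × 100 × 7.00000 ≈ 7000.00 mg.

7000 mg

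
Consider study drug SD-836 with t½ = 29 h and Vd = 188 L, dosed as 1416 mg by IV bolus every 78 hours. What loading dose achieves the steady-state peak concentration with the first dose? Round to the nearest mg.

1676 mg

f = (1/2)^(78/29) ≈ 0.155001; accumulation ratio R = 1/(1−f) ≈ 1.18343.
Loading dose to hit Cmax,ss on first dose: D_load = D_maint·R ≈ 1416 × 1.18343 ≈ 1675.74 mg.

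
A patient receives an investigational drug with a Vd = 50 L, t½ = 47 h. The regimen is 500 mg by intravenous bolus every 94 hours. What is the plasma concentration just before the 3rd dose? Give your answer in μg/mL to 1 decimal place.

3.1 μg/mL

f = (1/2)^(τ/t½) = (1/2)^(94/47) ≈ 0.2500.
C₀ = D/Vd = 500/50 ≈ 10.000 μg/mL.
Before the 3rd dose, 2 doses have been given. Superposition: Cmin = C₀·(f + f²).
≈ 10.000 × (0.2500 + 0.0625) ≈ 10.000 × 0.3125 ≈ 3.125 μg/mL.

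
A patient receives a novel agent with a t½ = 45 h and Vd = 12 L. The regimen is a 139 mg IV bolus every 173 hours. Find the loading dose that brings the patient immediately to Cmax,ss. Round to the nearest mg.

f = (1/2)^(173/45) ≈ 0.069616; accumulation ratio R = 1/(1−f) ≈ 1.07483.
Loading dose to hit Cmax,ss on first dose: D_load = D_maint·R ≈ 139 × 1.07483 ≈ 149.40 mg.

149 mg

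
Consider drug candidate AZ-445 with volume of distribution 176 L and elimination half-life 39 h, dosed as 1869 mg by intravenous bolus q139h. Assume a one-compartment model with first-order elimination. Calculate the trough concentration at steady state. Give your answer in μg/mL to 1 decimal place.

1.0 μg/mL

Over one 139-h interval, 139/39 ≈ 3.5641 half-lives elapse, leaving f ≈ 0.0845 of each dose.
Each bolus raises the concentration by D/Vd = 1869/176 ≈ 10.619 μg/mL.
Steady-state trough Cmin,ss = C₀·f/(1−f) ≈ 10.619 × 0.0845/0.9155 ≈ 0.980 μg/mL.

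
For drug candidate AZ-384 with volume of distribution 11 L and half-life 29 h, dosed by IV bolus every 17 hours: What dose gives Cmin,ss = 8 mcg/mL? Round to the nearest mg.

44 mg

τ/t½ = 17/29 ≈ 0.58621, so f = (1/2)^(17/29) ≈ 0.666092.
Cmin,ss = (D/Vd)·f/(1−f), so D = Cmin,ss·Vd·(1−f)/f.
D = 8 × 11 × (1−f)/f ≈ 8 × 11 × 0.50129 ≈ 44.11 mg.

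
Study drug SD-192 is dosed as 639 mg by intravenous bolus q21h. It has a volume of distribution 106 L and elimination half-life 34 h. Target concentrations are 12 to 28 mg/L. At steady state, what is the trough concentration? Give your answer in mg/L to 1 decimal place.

11.3 mg/L

τ/t½ = 21/34 ≈ 0.61765, so fraction remaining f = (1/2)^(21/34) ≈ 0.6517.
Accumulation ratio R = 1/(1 − f) ≈ 1/0.3483 ≈ 2.8711.
Each bolus raises the concentration by D/Vd = 639/106 ≈ 6.028 mg/L.
Steady-state peak Cmax,ss = C₀·R ≈ 6.028 × 2.8711 ≈ 17.307 mg/L.
One interval later, Cmin,ss = Cmax,ss·e^(−kτ) ≈ 17.307 × 0.6517 ≈ 11.279 mg/L.
Trough 11.3 mg/L vs MEC 12 mg/L: subtherapeutic.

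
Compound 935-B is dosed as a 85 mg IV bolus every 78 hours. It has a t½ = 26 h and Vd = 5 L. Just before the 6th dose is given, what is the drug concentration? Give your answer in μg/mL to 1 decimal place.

f = (1/2)^(τ/t½) = (1/2)^(78/26) ≈ 0.1250.
C₀ = D/Vd = 85/5 ≈ 17.000 μg/mL.
Before the 6th dose, 5 doses have been given. Superposition: Cmin = C₀·(f + f² + … + f^5).
≈ 17.000 × (0.1250 + 0.0156 + 0.0020 + 0.0002 + 0.0000) ≈ 17.000 × 0.1428 ≈ 2.428 μg/mL.

2.4 μg/mL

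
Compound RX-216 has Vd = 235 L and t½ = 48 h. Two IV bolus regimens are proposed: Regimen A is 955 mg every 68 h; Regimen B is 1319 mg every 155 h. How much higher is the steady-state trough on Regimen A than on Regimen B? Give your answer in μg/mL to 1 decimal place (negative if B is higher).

1.8 μg/mL

Regimen A: f = (1/2)^(68/48) ≈ 0.3746; Cmin,ss = (955/235)·f/(1−f) ≈ 2.434 μg/mL.
Regimen B: f = (1/2)^(155/48) ≈ 0.1066; Cmin,ss = (1319/235)·f/(1−f) ≈ 0.670 μg/mL.
Difference ≈ 2.434 − 0.670 ≈ 1.764 μg/mL.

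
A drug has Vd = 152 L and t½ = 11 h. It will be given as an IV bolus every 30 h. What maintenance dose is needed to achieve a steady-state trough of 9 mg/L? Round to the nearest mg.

7691 mg

τ/t½ = 30/11 ≈ 2.7273, so f = (1/2)^(30/11) ≈ 0.151011.
Cmin,ss = (D/Vd)·f/(1−f), so D = Cmin,ss·Vd·(1−f)/f.
D = 9 × 152 × (1−f)/f ≈ 9 × 152 × 5.62203 ≈ 7690.94 mg.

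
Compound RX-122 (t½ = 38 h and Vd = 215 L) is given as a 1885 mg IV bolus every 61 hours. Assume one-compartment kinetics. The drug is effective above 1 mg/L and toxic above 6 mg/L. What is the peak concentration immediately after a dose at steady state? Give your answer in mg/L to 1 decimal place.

τ/t½ = 61/38 ≈ 1.6053, so fraction remaining f = (1/2)^(61/38) ≈ 0.3287.
Accumulation ratio R = 1/(1 − f) ≈ 1/0.6713 ≈ 1.4896.
Each bolus raises the concentration by D/Vd = 1885/215 ≈ 8.767 mg/L.
Steady-state peak Cmax,ss = C₀·R ≈ 8.767 × 1.4896 ≈ 13.059 mg/L.
Peak 13.1 mg/L vs MTC 6 mg/L: exceeds toxic threshold.

13.1 mg/L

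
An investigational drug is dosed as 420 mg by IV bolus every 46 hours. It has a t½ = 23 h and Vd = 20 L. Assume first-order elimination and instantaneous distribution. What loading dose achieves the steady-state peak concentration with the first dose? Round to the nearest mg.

f = (1/2)^(46/23) ≈ 0.250000; accumulation ratio R = 1/(1−f) ≈ 1.33333.
Loading dose to hit Cmax,ss on first dose: D_load = D_maint·R ≈ 420 × 1.33333 ≈ 560.00 mg.

560 mg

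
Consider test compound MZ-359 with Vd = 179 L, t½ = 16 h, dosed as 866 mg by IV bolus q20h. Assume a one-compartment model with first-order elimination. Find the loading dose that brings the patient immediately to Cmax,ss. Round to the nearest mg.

f = (1/2)^(20/16) ≈ 0.420448; accumulation ratio R = 1/(1−f) ≈ 1.72547.
Loading dose to hit Cmax,ss on first dose: D_load = D_maint·R ≈ 866 × 1.72547 ≈ 1494.26 mg.

1494 mg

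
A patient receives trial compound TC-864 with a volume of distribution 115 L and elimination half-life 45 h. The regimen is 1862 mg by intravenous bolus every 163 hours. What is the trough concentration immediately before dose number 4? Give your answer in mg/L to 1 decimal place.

f = (1/2)^(τ/t½) = (1/2)^(163/45) ≈ 0.0812.
C₀ = D/Vd = 1862/115 ≈ 16.191 mg/L.
Before the 4th dose, 3 doses have been given. Superposition: Cmin = C₀·(f + f² + … + f^3).
≈ 16.191 × (0.0812 + 0.0066 + 0.0005) ≈ 16.191 × 0.0883 ≈ 1.430 mg/L.

1.4 mg/L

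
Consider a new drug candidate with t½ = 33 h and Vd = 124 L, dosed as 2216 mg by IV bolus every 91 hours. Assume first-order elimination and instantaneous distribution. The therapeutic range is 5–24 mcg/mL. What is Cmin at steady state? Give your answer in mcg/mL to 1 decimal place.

Over one 91-h interval, 91/33 ≈ 2.7576 half-lives elapse, leaving f ≈ 0.1479 of each dose.
At steady state, accumulation factor R = 1/(1 − e^(−kτ)) ≈ 1.1736.
Each bolus raises the concentration by D/Vd = 2216/124 ≈ 17.871 mcg/mL.
Cmax,ss = C₀/(1 − f) ≈ 17.871/0.8521 ≈ 20.973 mcg/mL.
Steady-state trough Cmin,ss = Cmax,ss·f ≈ 20.973 × 0.1479 ≈ 3.102 mcg/mL.
Trough 3.1 mcg/mL vs MEC 5 mcg/mL: subtherapeutic.

3.1 mcg/mL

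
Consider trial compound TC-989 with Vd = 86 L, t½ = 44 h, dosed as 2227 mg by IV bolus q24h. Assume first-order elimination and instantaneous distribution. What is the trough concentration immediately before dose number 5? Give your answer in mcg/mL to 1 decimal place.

f = (1/2)^(τ/t½) = (1/2)^(24/44) ≈ 0.6852.
C₀ = D/Vd = 2227/86 ≈ 25.895 mcg/mL.
Before the 5th dose, 4 doses have been given. Superposition: Cmin = C₀·(f + f² + … + f^4).
≈ 25.895 × (0.6852 + 0.4695 + 0.3217 + 0.2204) ≈ 25.895 × 1.6968 ≈ 43.939 mcg/mL.

43.9 mcg/mL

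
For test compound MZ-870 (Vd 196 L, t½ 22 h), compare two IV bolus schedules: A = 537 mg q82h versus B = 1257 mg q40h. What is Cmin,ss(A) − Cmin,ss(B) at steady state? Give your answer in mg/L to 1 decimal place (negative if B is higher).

-2.3 mg/L

Regimen A: f = (1/2)^(82/22) ≈ 0.0755; Cmin,ss = (537/196)·f/(1−f) ≈ 0.224 mg/L.
Regimen B: f = (1/2)^(40/22) ≈ 0.2836; Cmin,ss = (1257/196)·f/(1−f) ≈ 2.539 mg/L.
Difference ≈ 0.224 − 2.539 ≈ -2.315 mg/L.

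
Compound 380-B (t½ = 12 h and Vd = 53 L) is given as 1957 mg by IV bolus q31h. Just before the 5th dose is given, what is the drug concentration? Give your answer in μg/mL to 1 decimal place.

f = (1/2)^(τ/t½) = (1/2)^(31/12) ≈ 0.1669.
C₀ = D/Vd = 1957/53 ≈ 36.925 μg/mL.
Before the 5th dose, 4 doses have been given. Superposition: Cmin = C₀·(f + f² + … + f^4).
≈ 36.925 × (0.1669 + 0.0279 + 0.0046 + 0.0008) ≈ 36.925 × 0.2002 ≈ 7.392 μg/mL.

7.4 μg/mL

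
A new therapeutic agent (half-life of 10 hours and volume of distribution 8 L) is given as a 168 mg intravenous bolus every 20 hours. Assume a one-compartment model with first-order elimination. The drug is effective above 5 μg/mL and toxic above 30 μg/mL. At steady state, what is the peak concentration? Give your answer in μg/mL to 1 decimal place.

τ = 20 h = 2 half-lives, so f = (1/2)^2 = 0.25.
Accumulation ratio R = 1/(1 − f) = 1/0.75 = 4/3.
Single-dose peak C₀ = D/Vd = 168/8 = 21 μg/mL.
Steady-state peak Cmax,ss = C₀·R = 21 × 4/3 ≈ 28.000 μg/mL.
Peak 28.0 μg/mL vs MTC 30 μg/mL: below toxic threshold.

28.0 μg/mL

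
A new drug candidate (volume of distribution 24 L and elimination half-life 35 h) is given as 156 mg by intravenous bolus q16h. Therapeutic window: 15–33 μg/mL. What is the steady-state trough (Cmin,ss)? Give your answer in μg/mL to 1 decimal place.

τ/t½ = 16/35 ≈ 0.45714, so fraction remaining f = (1/2)^(16/35) ≈ 0.7284.
Each bolus raises the concentration by D/Vd = 156/24 ≈ 6.500 μg/mL.
Steady-state trough Cmin,ss = C₀·f/(1−f) ≈ 6.500 × 0.7284/0.2716 ≈ 17.432 μg/mL.
Trough 17.4 μg/mL vs MEC 15 μg/mL: adequate.

17.4 μg/mL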